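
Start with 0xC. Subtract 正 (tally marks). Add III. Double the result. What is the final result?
Convert 0xC (hexadecimal) → 12 (decimal)
Start: 12
Convert 正 (tally marks) → 5 (decimal)
12 - 5 = 7
Convert III (Roman numeral) → 1 + 1 + 1 = 3 (decimal)
7 + 3 = 10
10 × 2 = 20
20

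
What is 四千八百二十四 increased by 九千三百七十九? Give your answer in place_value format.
Convert 四千八百二十四 (Chinese numeral) → 4×1000 + 8×100 + 2×10 + 4 = 4824 (decimal)
Convert 九千三百七十九 (Chinese numeral) → 9×1000 + 3×100 + 7×10 + 9 = 9379 (decimal)
Compute 4824 + 9379 = 14203
Convert 14203 (decimal) → 14203 = 14×1000 + 2×100 + 3 → 14 thousands, 2 hundreds, 3 ones (place-value notation)
14 thousands, 2 hundreds, 3 ones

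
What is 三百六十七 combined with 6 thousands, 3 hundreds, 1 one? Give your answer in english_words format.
Convert 三百六十七 (Chinese numeral) → 3×100 + 6×10 + 7 = 367 (decimal)
Convert 6 thousands, 3 hundreds, 1 one (place-value notation) → 6×1000 + 3×100 + 1 = 6301 (decimal)
Compute 367 + 6301 = 6668
Convert 6668 (decimal) → 6668 = 6×1000 + 6×100 + 68 → six thousand six hundred sixty-eight (English words)
six thousand six hundred sixty-eight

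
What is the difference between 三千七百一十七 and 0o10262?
Convert 三千七百一十七 (Chinese numeral) → 3×1000 + 7×100 + 1×10 + 7 = 3717 (decimal)
Convert 0o10262 (octal) → 1×4096 + 2×64 + 6×8 + 2 = 4274 (decimal)
Difference: |3717 - 4274| = 557
557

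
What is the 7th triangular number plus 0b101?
The 7th triangular number = 7×8/2 = 28
Convert 0b101 (binary) → 4 + 1 = 5 (decimal)
Compute 28 + 5 = 33
33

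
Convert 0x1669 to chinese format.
Convert 0x1669 (hexadecimal) → 1×4096 + 6×256 + 6×16 + 9 = 5737 (decimal)
Convert 5737 (decimal) → 5737 = 5×1000 + 7×100 + 3×10 + 7 → 五千七百三十七 (Chinese numeral)
五千七百三十七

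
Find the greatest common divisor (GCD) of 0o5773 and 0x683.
Convert 0o5773 (octal) → 5×512 + 7×64 + 7×8 + 3 = 3067 (decimal)
Convert 0x683 (hexadecimal) → 6×256 + 8×16 + 3 = 1667 (decimal)
Compute gcd(3067, 1667) = 1
1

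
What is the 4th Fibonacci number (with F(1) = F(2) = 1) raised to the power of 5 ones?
Convert the 4th Fibonacci number (with F(1) = F(2) = 1) (Fibonacci index) → 1, 1, 2, 3 → 3 (decimal)
Convert 5 ones (place-value notation) → 5 (decimal)
Compute 3 ^ 5 = 243
243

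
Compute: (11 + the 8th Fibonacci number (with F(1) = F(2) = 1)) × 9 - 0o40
Convert the 8th Fibonacci number (with F(1) = F(2) = 1) (Fibonacci index) → 1, 1, 2, 3, 5, 8, 13, 21 → 21 (decimal)
Convert 0o40 (octal) → 4×8 = 32 (decimal)
Expression in decimal: (11 + 21) × 9 - 32
Parentheses first: 11 + 21 = 32
Multiply: 32 × 9 = 288
Subtract: 288 - 32 = 256
256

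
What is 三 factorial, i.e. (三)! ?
Convert 三 (Chinese numeral) → 3 (decimal)
Compute 3! = 6
6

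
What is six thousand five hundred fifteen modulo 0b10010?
Convert six thousand five hundred fifteen (English words) → 6×1000 + 5×100 + 15 = 6515 (decimal)
Convert 0b10010 (binary) → 16 + 2 = 18 (decimal)
Compute 6515 mod 18 = 17
17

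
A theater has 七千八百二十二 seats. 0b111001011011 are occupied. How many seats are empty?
Convert 七千八百二十二 (Chinese numeral) → 7×1000 + 8×100 + 2×10 + 2 = 7822 (decimal)
Convert 0b111001011011 (binary) → 2048 + 1024 + 512 + 64 + 16 + 8 + 2 + 1 = 3675 (decimal)
Compute 7822 - 3675 = 4147
4147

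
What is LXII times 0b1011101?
Convert LXII (Roman numeral) → 50 + 10 + 1 + 1 = 62 (decimal)
Convert 0b1011101 (binary) → 64 + 16 + 8 + 4 + 1 = 93 (decimal)
Compute 62 × 93 = 5766
5766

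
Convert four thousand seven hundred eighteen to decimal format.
Convert four thousand seven hundred eighteen (English words) → 4×1000 + 7×100 + 18 = 4718 (decimal)
4718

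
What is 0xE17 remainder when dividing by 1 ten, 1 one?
Convert 0xE17 (hexadecimal) → 14×256 + 1×16 + 7 = 3607 (decimal)
Convert 1 ten, 1 one (place-value notation) → 1×10 + 1 = 11 (decimal)
Compute 3607 mod 11 = 10
10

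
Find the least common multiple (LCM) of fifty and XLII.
Convert fifty (English words) → 50 (decimal)
Convert XLII (Roman numeral) → 40 + 1 + 1 = 42 (decimal)
Compute lcm(50, 42) = 1050
1050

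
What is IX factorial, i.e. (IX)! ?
Convert IX (Roman numeral) → 9 (decimal)
Compute 9! = 362880
362880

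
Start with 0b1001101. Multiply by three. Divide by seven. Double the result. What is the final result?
Convert 0b1001101 (binary) → 64 + 8 + 4 + 1 = 77 (decimal)
Start: 77
Convert three (English words) → 3 (decimal)
77 × 3 = 231
Convert seven (English words) → 7 (decimal)
231 ÷ 7 = 33
33 × 2 = 66
66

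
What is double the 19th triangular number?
The 19th triangular number = 19×20/2 = 190
Compute 190 × 2 = 380
380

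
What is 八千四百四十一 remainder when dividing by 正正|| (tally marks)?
Convert 八千四百四十一 (Chinese numeral) → 8×1000 + 4×100 + 4×10 + 1 = 8441 (decimal)
Convert 正正|| (tally marks) → 5 + 5 + 2 = 12 (decimal)
Compute 8441 mod 12 = 5
5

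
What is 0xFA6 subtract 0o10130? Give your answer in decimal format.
Convert 0xFA6 (hexadecimal) → 15×256 + 10×16 + 6 = 4006 (decimal)
Convert 0o10130 (octal) → 1×4096 + 1×64 + 3×8 = 4184 (decimal)
Compute 4006 - 4184 = -178
-178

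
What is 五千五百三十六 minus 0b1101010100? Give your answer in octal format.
Convert 五千五百三十六 (Chinese numeral) → 5×1000 + 5×100 + 3×10 + 6 = 5536 (decimal)
Convert 0b1101010100 (binary) → 512 + 256 + 64 + 16 + 4 = 852 (decimal)
Compute 5536 - 852 = 4684
Convert 4684 (decimal) → 4684 = 1×4096 + 1×512 + 1×64 + 1×8 + 4 → 0o11114 (octal)
0o11114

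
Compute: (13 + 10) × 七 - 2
Convert 七 (Chinese numeral) → 7 (decimal)
Expression in decimal: (13 + 10) × 7 - 2
Parentheses first: 13 + 10 = 23
Multiply: 23 × 7 = 161
Subtract: 161 - 2 = 159
159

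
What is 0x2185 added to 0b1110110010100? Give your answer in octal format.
Convert 0x2185 (hexadecimal) → 2×4096 + 1×256 + 8×16 + 5 = 8581 (decimal)
Convert 0b1110110010100 (binary) → 4096 + 2048 + 1024 + 256 + 128 + 16 + 4 = 7572 (decimal)
Compute 8581 + 7572 = 16153
Convert 16153 (decimal) → 16153 = 3×4096 + 7×512 + 4×64 + 3×8 + 1 → 0o37431 (octal)
0o37431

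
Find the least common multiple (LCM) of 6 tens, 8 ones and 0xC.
Convert 6 tens, 8 ones (place-value notation) → 6×10 + 8 = 68 (decimal)
Convert 0xC (hexadecimal) → 12 (decimal)
Compute lcm(68, 12) = 204
204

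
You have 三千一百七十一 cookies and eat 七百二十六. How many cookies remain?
Convert 三千一百七十一 (Chinese numeral) → 3×1000 + 1×100 + 7×10 + 1 = 3171 (decimal)
Convert 七百二十六 (Chinese numeral) → 7×100 + 2×10 + 6 = 726 (decimal)
Compute 3171 - 726 = 2445
2445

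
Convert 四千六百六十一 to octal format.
Convert 四千六百六十一 (Chinese numeral) → 4×1000 + 6×100 + 6×10 + 1 = 4661 (decimal)
Convert 4661 (decimal) → 4661 = 1×4096 + 1×512 + 6×8 + 5 → 0o11065 (octal)
0o11065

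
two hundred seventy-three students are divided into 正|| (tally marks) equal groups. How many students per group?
Convert two hundred seventy-three (English words) → 2×100 + 73 = 273 (decimal)
Convert 正|| (tally marks) → 5 + 2 = 7 (decimal)
Compute 273 ÷ 7 = 39
39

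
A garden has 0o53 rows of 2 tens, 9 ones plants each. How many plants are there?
Convert 2 tens, 9 ones (place-value notation) → 2×10 + 9 = 29 (decimal)
Convert 0o53 (octal) → 5×8 + 3 = 43 (decimal)
Compute 29 × 43 = 1247
1247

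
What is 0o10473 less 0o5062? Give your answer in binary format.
Convert 0o10473 (octal) → 1×4096 + 4×64 + 7×8 + 3 = 4411 (decimal)
Convert 0o5062 (octal) → 5×512 + 6×8 + 2 = 2610 (decimal)
Compute 4411 - 2610 = 1801
Convert 1801 (decimal) → 1801 = 1024 + 512 + 256 + 8 + 1 → 0b11100001001 (binary)
0b11100001001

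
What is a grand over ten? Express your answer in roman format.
Convert a grand (colloquial) → 1000 (decimal)
Convert ten (English words) → 10 (decimal)
Compute 1000 ÷ 10 = 100
Convert 100 (decimal) → C (Roman numeral)
C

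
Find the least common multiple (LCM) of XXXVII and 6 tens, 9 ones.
Convert XXXVII (Roman numeral) → 10 + 10 + 10 + 5 + 1 + 1 = 37 (decimal)
Convert 6 tens, 9 ones (place-value notation) → 6×10 + 9 = 69 (decimal)
Compute lcm(37, 69) = 2553
2553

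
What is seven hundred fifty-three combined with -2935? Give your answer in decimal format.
Convert seven hundred fifty-three (English words) → 7×100 + 53 = 753 (decimal)
Compute 753 + -2935 = -2182
-2182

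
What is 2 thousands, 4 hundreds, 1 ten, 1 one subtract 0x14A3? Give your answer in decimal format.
Convert 2 thousands, 4 hundreds, 1 ten, 1 one (place-value notation) → 2×1000 + 4×100 + 1×10 + 1 = 2411 (decimal)
Convert 0x14A3 (hexadecimal) → 1×4096 + 4×256 + 10×16 + 3 = 5283 (decimal)
Compute 2411 - 5283 = -2872
-2872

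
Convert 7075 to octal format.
Convert 7075 (decimal) → 7075 = 1×4096 + 5×512 + 6×64 + 4×8 + 3 → 0o15643 (octal)
0o15643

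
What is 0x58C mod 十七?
Convert 0x58C (hexadecimal) → 5×256 + 8×16 + 12 = 1420 (decimal)
Convert 十七 (Chinese numeral) → 1×10 + 7 = 17 (decimal)
Compute 1420 mod 17 = 9
9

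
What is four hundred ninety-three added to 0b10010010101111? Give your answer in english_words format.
Convert four hundred ninety-three (English words) → 4×100 + 93 = 493 (decimal)
Convert 0b10010010101111 (binary) → 8192 + 1024 + 128 + 32 + 8 + 4 + 2 + 1 = 9391 (decimal)
Compute 493 + 9391 = 9884
Convert 9884 (decimal) → 9884 = 9×1000 + 8×100 + 84 → nine thousand eight hundred eighty-four (English words)
nine thousand eight hundred eighty-four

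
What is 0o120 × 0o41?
Convert 0o120 (octal) → 1×64 + 2×8 = 80 (decimal)
Convert 0o41 (octal) → 4×8 + 1 = 33 (decimal)
Compute 80 × 33 = 2640
2640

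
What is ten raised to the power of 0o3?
Convert ten (English words) → 10 (decimal)
Convert 0o3 (octal) → 3 (decimal)
Compute 10 ^ 3 = 1000
1000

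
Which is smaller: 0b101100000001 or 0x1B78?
Convert 0b101100000001 (binary) → 2048 + 512 + 256 + 1 = 2817 (decimal)
Convert 0x1B78 (hexadecimal) → 1×4096 + 11×256 + 7×16 + 8 = 7032 (decimal)
Compare 2817 vs 7032: smaller = 2817
2817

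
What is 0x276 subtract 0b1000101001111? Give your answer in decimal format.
Convert 0x276 (hexadecimal) → 2×256 + 7×16 + 6 = 630 (decimal)
Convert 0b1000101001111 (binary) → 4096 + 256 + 64 + 8 + 4 + 2 + 1 = 4431 (decimal)
Compute 630 - 4431 = -3801
-3801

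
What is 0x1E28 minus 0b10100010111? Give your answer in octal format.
Convert 0x1E28 (hexadecimal) → 1×4096 + 14×256 + 2×16 + 8 = 7720 (decimal)
Convert 0b10100010111 (binary) → 1024 + 256 + 16 + 4 + 2 + 1 = 1303 (decimal)
Compute 7720 - 1303 = 6417
Convert 6417 (decimal) → 6417 = 1×4096 + 4×512 + 4×64 + 2×8 + 1 → 0o14421 (octal)
0o14421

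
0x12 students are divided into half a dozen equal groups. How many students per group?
Convert 0x12 (hexadecimal) → 1×16 + 2 = 18 (decimal)
Convert half a dozen (colloquial) → 6 (decimal)
Compute 18 ÷ 6 = 3
3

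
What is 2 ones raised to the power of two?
Convert 2 ones (place-value notation) → 2 (decimal)
Convert two (English words) → 2 (decimal)
Compute 2 ^ 2 = 4
4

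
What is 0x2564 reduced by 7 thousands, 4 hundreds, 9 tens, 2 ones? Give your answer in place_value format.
Convert 0x2564 (hexadecimal) → 2×4096 + 5×256 + 6×16 + 4 = 9572 (decimal)
Convert 7 thousands, 4 hundreds, 9 tens, 2 ones (place-value notation) → 7×1000 + 4×100 + 9×10 + 2 = 7492 (decimal)
Compute 9572 - 7492 = 2080
Convert 2080 (decimal) → 2080 = 2×1000 + 8×10 → 2 thousands, 8 tens (place-value notation)
2 thousands, 8 tens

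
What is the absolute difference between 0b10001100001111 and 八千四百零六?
Convert 0b10001100001111 (binary) → 8192 + 512 + 256 + 8 + 4 + 2 + 1 = 8975 (decimal)
Convert 八千四百零六 (Chinese numeral) → 8×1000 + 4×100 + 6 = 8406 (decimal)
Compute |8975 - 8406| = 569
569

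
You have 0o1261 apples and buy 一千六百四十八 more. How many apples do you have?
Convert 0o1261 (octal) → 1×512 + 2×64 + 6×8 + 1 = 689 (decimal)
Convert 一千六百四十八 (Chinese numeral) → 1×1000 + 6×100 + 4×10 + 8 = 1648 (decimal)
Compute 689 + 1648 = 2337
2337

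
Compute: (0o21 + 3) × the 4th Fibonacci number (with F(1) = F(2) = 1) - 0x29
Convert 0o21 (octal) → 2×8 + 1 = 17 (decimal)
Convert the 4th Fibonacci number (with F(1) = F(2) = 1) (Fibonacci index) → 1, 1, 2, 3 → 3 (decimal)
Convert 0x29 (hexadecimal) → 2×16 + 9 = 41 (decimal)
Expression in decimal: (17 + 3) × 3 - 41
Parentheses first: 17 + 3 = 20
Multiply: 20 × 3 = 60
Subtract: 60 - 41 = 19
19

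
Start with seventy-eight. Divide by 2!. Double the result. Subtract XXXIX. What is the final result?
Convert seventy-eight (English words) → 78 (decimal)
Start: 78
Convert 2! (factorial) → 2 (decimal)
78 ÷ 2 = 39
39 × 2 = 78
Convert XXXIX (Roman numeral) → 10 + 10 + 10 + 9 = 39 (decimal)
78 - 39 = 39
39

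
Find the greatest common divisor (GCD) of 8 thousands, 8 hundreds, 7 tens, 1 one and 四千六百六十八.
Convert 8 thousands, 8 hundreds, 7 tens, 1 one (place-value notation) → 8×1000 + 8×100 + 7×10 + 1 = 8871 (decimal)
Convert 四千六百六十八 (Chinese numeral) → 4×1000 + 6×100 + 6×10 + 8 = 4668 (decimal)
Compute gcd(8871, 4668) = 3
3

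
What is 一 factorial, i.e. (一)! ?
Convert 一 (Chinese numeral) → 1 (decimal)
Compute 1! = 1
1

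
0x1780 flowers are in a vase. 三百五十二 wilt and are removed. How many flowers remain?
Convert 0x1780 (hexadecimal) → 1×4096 + 7×256 + 8×16 = 6016 (decimal)
Convert 三百五十二 (Chinese numeral) → 3×100 + 5×10 + 2 = 352 (decimal)
Compute 6016 - 352 = 5664
5664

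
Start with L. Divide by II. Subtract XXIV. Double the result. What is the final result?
Convert L (Roman numeral) → 50 (decimal)
Start: 50
Convert II (Roman numeral) → 1 + 1 = 2 (decimal)
50 ÷ 2 = 25
Convert XXIV (Roman numeral) → 10 + 10 + 4 = 24 (decimal)
25 - 24 = 1
1 × 2 = 2
2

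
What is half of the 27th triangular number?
The 27th triangular number = 27×28/2 = 378
Compute 378 ÷ 2 = 189
189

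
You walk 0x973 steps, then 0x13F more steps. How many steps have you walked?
Convert 0x973 (hexadecimal) → 9×256 + 7×16 + 3 = 2419 (decimal)
Convert 0x13F (hexadecimal) → 1×256 + 3×16 + 15 = 319 (decimal)
Compute 2419 + 319 = 2738
2738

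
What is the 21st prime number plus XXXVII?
The 21st prime number = 73
Convert XXXVII (Roman numeral) → 10 + 10 + 10 + 5 + 1 + 1 = 37 (decimal)
Compute 73 + 37 = 110
110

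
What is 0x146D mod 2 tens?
Convert 0x146D (hexadecimal) → 1×4096 + 4×256 + 6×16 + 13 = 5229 (decimal)
Convert 2 tens (place-value notation) → 2×10 = 20 (decimal)
Compute 5229 mod 20 = 9
9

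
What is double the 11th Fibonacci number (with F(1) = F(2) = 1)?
The 11th Fibonacci number (with F(1) = F(2) = 1): 1, 1, 2, 3, 5, 8, 13, 21, 34, 55, 89 → 89
Compute 89 × 2 = 178
178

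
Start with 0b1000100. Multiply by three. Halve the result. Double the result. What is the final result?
Convert 0b1000100 (binary) → 64 + 4 = 68 (decimal)
Start: 68
Convert three (English words) → 3 (decimal)
68 × 3 = 204
204 ÷ 2 = 102
102 × 2 = 204
204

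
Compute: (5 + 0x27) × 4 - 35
Convert 0x27 (hexadecimal) → 2×16 + 7 = 39 (decimal)
Expression in decimal: (5 + 39) × 4 - 35
Parentheses first: 5 + 39 = 44
Multiply: 44 × 4 = 176
Subtract: 176 - 35 = 141
141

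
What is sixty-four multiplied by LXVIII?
Convert sixty-four (English words) → 64 (decimal)
Convert LXVIII (Roman numeral) → 50 + 10 + 5 + 1 + 1 + 1 = 68 (decimal)
Compute 64 × 68 = 4352
4352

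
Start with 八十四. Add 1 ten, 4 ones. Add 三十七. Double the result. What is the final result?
Convert 八十四 (Chinese numeral) → 8×10 + 4 = 84 (decimal)
Start: 84
Convert 1 ten, 4 ones (place-value notation) → 1×10 + 4 = 14 (decimal)
84 + 14 = 98
Convert 三十七 (Chinese numeral) → 3×10 + 7 = 37 (decimal)
98 + 37 = 135
135 × 2 = 270
270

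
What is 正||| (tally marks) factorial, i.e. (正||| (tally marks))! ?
Convert 正||| (tally marks) → 5 + 3 = 8 (decimal)
Compute 8! = 40320
40320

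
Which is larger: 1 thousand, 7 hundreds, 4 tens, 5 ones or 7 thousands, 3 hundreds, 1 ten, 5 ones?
Convert 1 thousand, 7 hundreds, 4 tens, 5 ones (place-value notation) → 1×1000 + 7×100 + 4×10 + 5 = 1745 (decimal)
Convert 7 thousands, 3 hundreds, 1 ten, 5 ones (place-value notation) → 7×1000 + 3×100 + 1×10 + 5 = 7315 (decimal)
Compare 1745 vs 7315: larger = 7315
7315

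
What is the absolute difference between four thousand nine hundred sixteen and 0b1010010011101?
Convert four thousand nine hundred sixteen (English words) → 4×1000 + 9×100 + 16 = 4916 (decimal)
Convert 0b1010010011101 (binary) → 4096 + 1024 + 128 + 16 + 8 + 4 + 1 = 5277 (decimal)
Compute |4916 - 5277| = 361
361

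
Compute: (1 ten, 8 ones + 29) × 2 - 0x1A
Convert 1 ten, 8 ones (place-value notation) → 1×10 + 8 = 18 (decimal)
Convert 0x1A (hexadecimal) → 1×16 + 10 = 26 (decimal)
Expression in decimal: (18 + 29) × 2 - 26
Parentheses first: 18 + 29 = 47
Multiply: 47 × 2 = 94
Subtract: 94 - 26 = 68
68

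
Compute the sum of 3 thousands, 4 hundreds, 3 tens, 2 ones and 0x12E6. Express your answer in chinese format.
Convert 3 thousands, 4 hundreds, 3 tens, 2 ones (place-value notation) → 3×1000 + 4×100 + 3×10 + 2 = 3432 (decimal)
Convert 0x12E6 (hexadecimal) → 1×4096 + 2×256 + 14×16 + 6 = 4838 (decimal)
Compute 3432 + 4838 = 8270
Convert 8270 (decimal) → 8270 = 8×1000 + 2×100 + 7×10 → 八千二百七十 (Chinese numeral)
八千二百七十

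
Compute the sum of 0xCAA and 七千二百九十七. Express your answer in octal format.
Convert 0xCAA (hexadecimal) → 12×256 + 10×16 + 10 = 3242 (decimal)
Convert 七千二百九十七 (Chinese numeral) → 7×1000 + 2×100 + 9×10 + 7 = 7297 (decimal)
Compute 3242 + 7297 = 10539
Convert 10539 (decimal) → 10539 = 2×4096 + 4×512 + 4×64 + 5×8 + 3 → 0o24453 (octal)
0o24453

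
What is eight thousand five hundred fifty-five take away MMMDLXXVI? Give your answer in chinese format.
Convert eight thousand five hundred fifty-five (English words) → 8×1000 + 5×100 + 55 = 8555 (decimal)
Convert MMMDLXXVI (Roman numeral) → 1000 + 1000 + 1000 + 500 + 50 + 10 + 10 + 5 + 1 = 3576 (decimal)
Compute 8555 - 3576 = 4979
Convert 4979 (decimal) → 4979 = 4×1000 + 9×100 + 7×10 + 9 → 四千九百七十九 (Chinese numeral)
四千九百七十九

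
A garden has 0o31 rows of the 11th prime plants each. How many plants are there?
Convert the 11th prime (prime index) → 31 (decimal)
Convert 0o31 (octal) → 3×8 + 1 = 25 (decimal)
Compute 31 × 25 = 775
775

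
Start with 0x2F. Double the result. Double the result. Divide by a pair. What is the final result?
Convert 0x2F (hexadecimal) → 2×16 + 15 = 47 (decimal)
Start: 47
47 × 2 = 94
94 × 2 = 188
Convert a pair (colloquial) → 2 (decimal)
188 ÷ 2 = 94
94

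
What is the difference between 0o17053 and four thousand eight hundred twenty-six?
Convert 0o17053 (octal) → 1×4096 + 7×512 + 5×8 + 3 = 7723 (decimal)
Convert four thousand eight hundred twenty-six (English words) → 4×1000 + 8×100 + 26 = 4826 (decimal)
Difference: |7723 - 4826| = 2897
2897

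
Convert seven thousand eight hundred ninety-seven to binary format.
Convert seven thousand eight hundred ninety-seven (English words) → 7×1000 + 8×100 + 97 = 7897 (decimal)
Convert 7897 (decimal) → 7897 = 4096 + 2048 + 1024 + 512 + 128 + 64 + 16 + 8 + 1 → 0b1111011011001 (binary)
0b1111011011001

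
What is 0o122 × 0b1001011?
Convert 0o122 (octal) → 1×64 + 2×8 + 2 = 82 (decimal)
Convert 0b1001011 (binary) → 64 + 8 + 2 + 1 = 75 (decimal)
Compute 82 × 75 = 6150
6150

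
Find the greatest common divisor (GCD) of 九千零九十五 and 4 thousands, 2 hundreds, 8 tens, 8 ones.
Convert 九千零九十五 (Chinese numeral) → 9×1000 + 9×10 + 5 = 9095 (decimal)
Convert 4 thousands, 2 hundreds, 8 tens, 8 ones (place-value notation) → 4×1000 + 2×100 + 8×10 + 8 = 4288 (decimal)
Compute gcd(9095, 4288) = 1
1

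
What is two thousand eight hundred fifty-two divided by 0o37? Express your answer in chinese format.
Convert two thousand eight hundred fifty-two (English words) → 2×1000 + 8×100 + 52 = 2852 (decimal)
Convert 0o37 (octal) → 3×8 + 7 = 31 (decimal)
Compute 2852 ÷ 31 = 92
Convert 92 (decimal) → 92 = 9×10 + 2 → 九十二 (Chinese numeral)
九十二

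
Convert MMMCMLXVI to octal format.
Convert MMMCMLXVI (Roman numeral) → 1000 + 1000 + 1000 + 900 + 50 + 10 + 5 + 1 = 3966 (decimal)
Convert 3966 (decimal) → 3966 = 7×512 + 5×64 + 7×8 + 6 → 0o7576 (octal)
0o7576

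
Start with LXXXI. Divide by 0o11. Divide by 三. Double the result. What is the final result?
Convert LXXXI (Roman numeral) → 50 + 10 + 10 + 10 + 1 = 81 (decimal)
Start: 81
Convert 0o11 (octal) → 1×8 + 1 = 9 (decimal)
81 ÷ 9 = 9
Convert 三 (Chinese numeral) → 3 (decimal)
9 ÷ 3 = 3
3 × 2 = 6
6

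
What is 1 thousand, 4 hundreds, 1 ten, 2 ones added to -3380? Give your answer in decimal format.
Convert 1 thousand, 4 hundreds, 1 ten, 2 ones (place-value notation) → 1×1000 + 4×100 + 1×10 + 2 = 1412 (decimal)
Compute 1412 + -3380 = -1968
-1968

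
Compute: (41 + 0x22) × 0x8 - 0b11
Convert 0x22 (hexadecimal) → 2×16 + 2 = 34 (decimal)
Convert 0x8 (hexadecimal) → 8 (decimal)
Convert 0b11 (binary) → 2 + 1 = 3 (decimal)
Expression in decimal: (41 + 34) × 8 - 3
Parentheses first: 41 + 34 = 75
Multiply: 75 × 8 = 600
Subtract: 600 - 3 = 597
597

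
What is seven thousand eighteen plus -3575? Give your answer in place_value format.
Convert seven thousand eighteen (English words) → 7×1000 + 18 = 7018 (decimal)
Compute 7018 + -3575 = 3443
Convert 3443 (decimal) → 3443 = 3×1000 + 4×100 + 4×10 + 3 → 3 thousands, 4 hundreds, 4 tens, 3 ones (place-value notation)
3 thousands, 4 hundreds, 4 tens, 3 ones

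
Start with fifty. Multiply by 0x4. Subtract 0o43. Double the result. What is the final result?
Convert fifty (English words) → 50 (decimal)
Start: 50
Convert 0x4 (hexadecimal) → 4 (decimal)
50 × 4 = 200
Convert 0o43 (octal) → 4×8 + 3 = 35 (decimal)
200 - 35 = 165
165 × 2 = 330
330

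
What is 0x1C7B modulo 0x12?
Convert 0x1C7B (hexadecimal) → 1×4096 + 12×256 + 7×16 + 11 = 7291 (decimal)
Convert 0x12 (hexadecimal) → 1×16 + 2 = 18 (decimal)
Compute 7291 mod 18 = 1
1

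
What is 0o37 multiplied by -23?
Convert 0o37 (octal) → 3×8 + 7 = 31 (decimal)
Compute 31 × -23 = -713
-713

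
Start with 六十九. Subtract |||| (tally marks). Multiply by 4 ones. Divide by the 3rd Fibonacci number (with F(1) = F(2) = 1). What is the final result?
Convert 六十九 (Chinese numeral) → 6×10 + 9 = 69 (decimal)
Start: 69
Convert |||| (tally marks) → 4 (decimal)
69 - 4 = 65
Convert 4 ones (place-value notation) → 4 (decimal)
65 × 4 = 260
Convert the 3rd Fibonacci number (with F(1) = F(2) = 1) (Fibonacci index) → 1, 1, 2 → 2 (decimal)
260 ÷ 2 = 130
130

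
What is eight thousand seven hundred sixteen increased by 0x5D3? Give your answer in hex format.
Convert eight thousand seven hundred sixteen (English words) → 8×1000 + 7×100 + 16 = 8716 (decimal)
Convert 0x5D3 (hexadecimal) → 5×256 + 13×16 + 3 = 1491 (decimal)
Compute 8716 + 1491 = 10207
Convert 10207 (decimal) → 10207 = 2×4096 + 7×256 + 13×16 + 15 → 0x27DF (hexadecimal)
0x27DF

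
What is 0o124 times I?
Convert 0o124 (octal) → 1×64 + 2×8 + 4 = 84 (decimal)
Convert I (Roman numeral) → 1 (decimal)
Compute 84 × 1 = 84
84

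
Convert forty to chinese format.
Convert forty (English words) → 40 (decimal)
Convert 40 (decimal) → 40 = 4×10 → 四十 (Chinese numeral)
四十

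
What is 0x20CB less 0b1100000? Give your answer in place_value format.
Convert 0x20CB (hexadecimal) → 2×4096 + 12×16 + 11 = 8395 (decimal)
Convert 0b1100000 (binary) → 64 + 32 = 96 (decimal)
Compute 8395 - 96 = 8299
Convert 8299 (decimal) → 8299 = 8×1000 + 2×100 + 9×10 + 9 → 8 thousands, 2 hundreds, 9 tens, 9 ones (place-value notation)
8 thousands, 2 hundreds, 9 tens, 9 ones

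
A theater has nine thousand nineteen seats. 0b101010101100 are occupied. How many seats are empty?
Convert nine thousand nineteen (English words) → 9×1000 + 19 = 9019 (decimal)
Convert 0b101010101100 (binary) → 2048 + 512 + 128 + 32 + 8 + 4 = 2732 (decimal)
Compute 9019 - 2732 = 6287
6287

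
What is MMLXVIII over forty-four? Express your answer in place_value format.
Convert MMLXVIII (Roman numeral) → 1000 + 1000 + 50 + 10 + 5 + 1 + 1 + 1 = 2068 (decimal)
Convert forty-four (English words) → 44 (decimal)
Compute 2068 ÷ 44 = 47
Convert 47 (decimal) → 47 = 4×10 + 7 → 4 tens, 7 ones (place-value notation)
4 tens, 7 ones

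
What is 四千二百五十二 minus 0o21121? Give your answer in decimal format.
Convert 四千二百五十二 (Chinese numeral) → 4×1000 + 2×100 + 5×10 + 2 = 4252 (decimal)
Convert 0o21121 (octal) → 2×4096 + 1×512 + 1×64 + 2×8 + 1 = 8785 (decimal)
Compute 4252 - 8785 = -4533
-4533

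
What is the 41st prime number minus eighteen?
The 41st prime number = 179
Convert eighteen (English words) → 18 (decimal)
Compute 179 - 18 = 161
161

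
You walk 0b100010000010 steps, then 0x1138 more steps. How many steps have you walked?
Convert 0b100010000010 (binary) → 2048 + 128 + 2 = 2178 (decimal)
Convert 0x1138 (hexadecimal) → 1×4096 + 1×256 + 3×16 + 8 = 4408 (decimal)
Compute 2178 + 4408 = 6586
6586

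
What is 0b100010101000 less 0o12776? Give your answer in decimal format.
Convert 0b100010101000 (binary) → 2048 + 128 + 32 + 8 = 2216 (decimal)
Convert 0o12776 (octal) → 1×4096 + 2×512 + 7×64 + 7×8 + 6 = 5630 (decimal)
Compute 2216 - 5630 = -3414
-3414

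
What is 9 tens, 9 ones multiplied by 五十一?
Convert 9 tens, 9 ones (place-value notation) → 9×10 + 9 = 99 (decimal)
Convert 五十一 (Chinese numeral) → 5×10 + 1 = 51 (decimal)
Compute 99 × 51 = 5049
5049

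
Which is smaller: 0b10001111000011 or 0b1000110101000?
Convert 0b10001111000011 (binary) → 8192 + 512 + 256 + 128 + 64 + 2 + 1 = 9155 (decimal)
Convert 0b1000110101000 (binary) → 4096 + 256 + 128 + 32 + 8 = 4520 (decimal)
Compare 9155 vs 4520: smaller = 4520
4520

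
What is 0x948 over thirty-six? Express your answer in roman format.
Convert 0x948 (hexadecimal) → 9×256 + 4×16 + 8 = 2376 (decimal)
Convert thirty-six (English words) → 36 (decimal)
Compute 2376 ÷ 36 = 66
Convert 66 (decimal) → 66 = 50 + 10 + 5 + 1 → LXVI (Roman numeral)
LXVI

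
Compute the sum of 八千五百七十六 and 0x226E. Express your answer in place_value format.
Convert 八千五百七十六 (Chinese numeral) → 8×1000 + 5×100 + 7×10 + 6 = 8576 (decimal)
Convert 0x226E (hexadecimal) → 2×4096 + 2×256 + 6×16 + 14 = 8814 (decimal)
Compute 8576 + 8814 = 17390
Convert 17390 (decimal) → 17390 = 17×1000 + 3×100 + 9×10 → 17 thousands, 3 hundreds, 9 tens (place-value notation)
17 thousands, 3 hundreds, 9 tens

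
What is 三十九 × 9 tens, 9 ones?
Convert 三十九 (Chinese numeral) → 3×10 + 9 = 39 (decimal)
Convert 9 tens, 9 ones (place-value notation) → 9×10 + 9 = 99 (decimal)
Compute 39 × 99 = 3861
3861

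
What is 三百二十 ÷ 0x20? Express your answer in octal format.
Convert 三百二十 (Chinese numeral) → 3×100 + 2×10 = 320 (decimal)
Convert 0x20 (hexadecimal) → 2×16 = 32 (decimal)
Compute 320 ÷ 32 = 10
Convert 10 (decimal) → 10 = 1×8 + 2 → 0o12 (octal)
0o12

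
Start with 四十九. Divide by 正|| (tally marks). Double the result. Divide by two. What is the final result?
Convert 四十九 (Chinese numeral) → 4×10 + 9 = 49 (decimal)
Start: 49
Convert 正|| (tally marks) → 5 + 2 = 7 (decimal)
49 ÷ 7 = 7
7 × 2 = 14
Convert two (English words) → 2 (decimal)
14 ÷ 2 = 7
7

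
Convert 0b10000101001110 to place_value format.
Convert 0b10000101001110 (binary) → 8192 + 256 + 64 + 8 + 4 + 2 = 8526 (decimal)
Convert 8526 (decimal) → 8526 = 8×1000 + 5×100 + 2×10 + 6 → 8 thousands, 5 hundreds, 2 tens, 6 ones (place-value notation)
8 thousands, 5 hundreds, 2 tens, 6 ones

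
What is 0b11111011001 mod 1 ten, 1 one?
Convert 0b11111011001 (binary) → 1024 + 512 + 256 + 128 + 64 + 16 + 8 + 1 = 2009 (decimal)
Convert 1 ten, 1 one (place-value notation) → 1×10 + 1 = 11 (decimal)
Compute 2009 mod 11 = 7
7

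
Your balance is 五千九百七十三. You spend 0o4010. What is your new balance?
Convert 五千九百七十三 (Chinese numeral) → 5×1000 + 9×100 + 7×10 + 3 = 5973 (decimal)
Convert 0o4010 (octal) → 4×512 + 1×8 = 2056 (decimal)
Compute 5973 - 2056 = 3917
3917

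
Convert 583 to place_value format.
Convert 583 (decimal) → 583 = 5×100 + 8×10 + 3 → 5 hundreds, 8 tens, 3 ones (place-value notation)
5 hundreds, 8 tens, 3 ones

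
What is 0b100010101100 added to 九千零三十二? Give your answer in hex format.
Convert 0b100010101100 (binary) → 2048 + 128 + 32 + 8 + 4 = 2220 (decimal)
Convert 九千零三十二 (Chinese numeral) → 9×1000 + 3×10 + 2 = 9032 (decimal)
Compute 2220 + 9032 = 11252
Convert 11252 (decimal) → 11252 = 2×4096 + 11×256 + 15×16 + 4 → 0x2BF4 (hexadecimal)
0x2BF4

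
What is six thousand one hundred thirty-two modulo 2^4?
Convert six thousand one hundred thirty-two (English words) → 6×1000 + 1×100 + 32 = 6132 (decimal)
Convert 2^4 (power) → 16 (decimal)
Compute 6132 mod 16 = 4
4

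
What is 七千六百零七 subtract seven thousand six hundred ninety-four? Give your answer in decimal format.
Convert 七千六百零七 (Chinese numeral) → 7×1000 + 6×100 + 7 = 7607 (decimal)
Convert seven thousand six hundred ninety-four (English words) → 7×1000 + 6×100 + 94 = 7694 (decimal)
Compute 7607 - 7694 = -87
-87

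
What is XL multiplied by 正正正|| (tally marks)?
Convert XL (Roman numeral) → 40 (decimal)
Convert 正正正|| (tally marks) → 5 + 5 + 5 + 2 = 17 (decimal)
Compute 40 × 17 = 680
680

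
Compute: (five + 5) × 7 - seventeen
Convert five (English words) → 5 (decimal)
Convert seventeen (English words) → 17 (decimal)
Expression in decimal: (5 + 5) × 7 - 17
Parentheses first: 5 + 5 = 10
Multiply: 10 × 7 = 70
Subtract: 70 - 17 = 53
53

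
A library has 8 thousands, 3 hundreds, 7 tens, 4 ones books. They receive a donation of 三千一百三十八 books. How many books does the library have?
Convert 8 thousands, 3 hundreds, 7 tens, 4 ones (place-value notation) → 8×1000 + 3×100 + 7×10 + 4 = 8374 (decimal)
Convert 三千一百三十八 (Chinese numeral) → 3×1000 + 1×100 + 3×10 + 8 = 3138 (decimal)
Compute 8374 + 3138 = 11512
11512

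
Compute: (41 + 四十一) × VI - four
Convert 四十一 (Chinese numeral) → 4×10 + 1 = 41 (decimal)
Convert VI (Roman numeral) → 5 + 1 = 6 (decimal)
Convert four (English words) → 4 (decimal)
Expression in decimal: (41 + 41) × 6 - 4
Parentheses first: 41 + 41 = 82
Multiply: 82 × 6 = 492
Subtract: 492 - 4 = 488
488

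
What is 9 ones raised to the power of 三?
Convert 9 ones (place-value notation) → 9 (decimal)
Convert 三 (Chinese numeral) → 3 (decimal)
Compute 9 ^ 3 = 729
729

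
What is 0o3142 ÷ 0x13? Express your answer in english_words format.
Convert 0o3142 (octal) → 3×512 + 1×64 + 4×8 + 2 = 1634 (decimal)
Convert 0x13 (hexadecimal) → 1×16 + 3 = 19 (decimal)
Compute 1634 ÷ 19 = 86
Convert 86 (decimal) → eighty-six (English words)
eighty-six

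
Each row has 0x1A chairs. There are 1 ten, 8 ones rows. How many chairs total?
Convert 0x1A (hexadecimal) → 1×16 + 10 = 26 (decimal)
Convert 1 ten, 8 ones (place-value notation) → 1×10 + 8 = 18 (decimal)
Compute 26 × 18 = 468
468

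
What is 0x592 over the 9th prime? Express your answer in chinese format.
Convert 0x592 (hexadecimal) → 5×256 + 9×16 + 2 = 1426 (decimal)
Convert the 9th prime (prime index) → 23 (decimal)
Compute 1426 ÷ 23 = 62
Convert 62 (decimal) → 62 = 6×10 + 2 → 六十二 (Chinese numeral)
六十二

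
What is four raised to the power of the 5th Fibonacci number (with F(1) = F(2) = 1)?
Convert four (English words) → 4 (decimal)
Convert the 5th Fibonacci number (with F(1) = F(2) = 1) (Fibonacci index) → 1, 1, 2, 3, 5 → 5 (decimal)
Compute 4 ^ 5 = 1024
1024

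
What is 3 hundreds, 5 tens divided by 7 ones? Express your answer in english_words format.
Convert 3 hundreds, 5 tens (place-value notation) → 3×100 + 5×10 = 350 (decimal)
Convert 7 ones (place-value notation) → 7 (decimal)
Compute 350 ÷ 7 = 50
Convert 50 (decimal) → fifty (English words)
fifty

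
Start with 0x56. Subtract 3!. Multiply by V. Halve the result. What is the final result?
Convert 0x56 (hexadecimal) → 5×16 + 6 = 86 (decimal)
Start: 86
Convert 3! (factorial) → 6 (decimal)
86 - 6 = 80
Convert V (Roman numeral) → 5 (decimal)
80 × 5 = 400
400 ÷ 2 = 200
200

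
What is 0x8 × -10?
Convert 0x8 (hexadecimal) → 8 (decimal)
Compute 8 × -10 = -80
-80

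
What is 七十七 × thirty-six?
Convert 七十七 (Chinese numeral) → 7×10 + 7 = 77 (decimal)
Convert thirty-six (English words) → 36 (decimal)
Compute 77 × 36 = 2772
2772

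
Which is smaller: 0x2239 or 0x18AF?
Convert 0x2239 (hexadecimal) → 2×4096 + 2×256 + 3×16 + 9 = 8761 (decimal)
Convert 0x18AF (hexadecimal) → 1×4096 + 8×256 + 10×16 + 15 = 6319 (decimal)
Compare 8761 vs 6319: smaller = 6319
6319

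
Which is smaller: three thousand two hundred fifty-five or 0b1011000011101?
Convert three thousand two hundred fifty-five (English words) → 3×1000 + 2×100 + 55 = 3255 (decimal)
Convert 0b1011000011101 (binary) → 4096 + 1024 + 512 + 16 + 8 + 4 + 1 = 5661 (decimal)
Compare 3255 vs 5661: smaller = 3255
3255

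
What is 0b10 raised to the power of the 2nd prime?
Convert 0b10 (binary) → 2 (decimal)
Convert the 2nd prime (prime index) → 3 (decimal)
Compute 2 ^ 3 = 8
8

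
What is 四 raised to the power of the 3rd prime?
Convert 四 (Chinese numeral) → 4 (decimal)
Convert the 3rd prime (prime index) → 5 (decimal)
Compute 4 ^ 5 = 1024
1024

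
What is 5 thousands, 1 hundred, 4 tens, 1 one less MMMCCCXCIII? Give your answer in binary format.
Convert 5 thousands, 1 hundred, 4 tens, 1 one (place-value notation) → 5×1000 + 1×100 + 4×10 + 1 = 5141 (decimal)
Convert MMMCCCXCIII (Roman numeral) → 1000 + 1000 + 1000 + 100 + 100 + 100 + 90 + 1 + 1 + 1 = 3393 (decimal)
Compute 5141 - 3393 = 1748
Convert 1748 (decimal) → 1748 = 1024 + 512 + 128 + 64 + 16 + 4 → 0b11011010100 (binary)
0b11011010100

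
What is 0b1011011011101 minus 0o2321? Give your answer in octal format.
Convert 0b1011011011101 (binary) → 4096 + 1024 + 512 + 128 + 64 + 16 + 8 + 4 + 1 = 5853 (decimal)
Convert 0o2321 (octal) → 2×512 + 3×64 + 2×8 + 1 = 1233 (decimal)
Compute 5853 - 1233 = 4620
Convert 4620 (decimal) → 4620 = 1×4096 + 1×512 + 1×8 + 4 → 0o11014 (octal)
0o11014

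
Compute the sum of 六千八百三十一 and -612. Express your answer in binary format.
Convert 六千八百三十一 (Chinese numeral) → 6×1000 + 8×100 + 3×10 + 1 = 6831 (decimal)
Compute 6831 + -612 = 6219
Convert 6219 (decimal) → 6219 = 4096 + 2048 + 64 + 8 + 2 + 1 → 0b1100001001011 (binary)
0b1100001001011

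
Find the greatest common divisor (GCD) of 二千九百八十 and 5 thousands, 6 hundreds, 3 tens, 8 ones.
Convert 二千九百八十 (Chinese numeral) → 2×1000 + 9×100 + 8×10 = 2980 (decimal)
Convert 5 thousands, 6 hundreds, 3 tens, 8 ones (place-value notation) → 5×1000 + 6×100 + 3×10 + 8 = 5638 (decimal)
Compute gcd(2980, 5638) = 2
2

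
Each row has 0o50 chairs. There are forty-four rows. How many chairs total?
Convert 0o50 (octal) → 5×8 = 40 (decimal)
Convert forty-four (English words) → 44 (decimal)
Compute 40 × 44 = 1760
1760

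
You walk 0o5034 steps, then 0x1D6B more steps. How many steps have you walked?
Convert 0o5034 (octal) → 5×512 + 3×8 + 4 = 2588 (decimal)
Convert 0x1D6B (hexadecimal) → 1×4096 + 13×256 + 6×16 + 11 = 7531 (decimal)
Compute 2588 + 7531 = 10119
10119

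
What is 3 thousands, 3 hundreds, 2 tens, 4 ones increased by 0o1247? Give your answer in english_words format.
Convert 3 thousands, 3 hundreds, 2 tens, 4 ones (place-value notation) → 3×1000 + 3×100 + 2×10 + 4 = 3324 (decimal)
Convert 0o1247 (octal) → 1×512 + 2×64 + 4×8 + 7 = 679 (decimal)
Compute 3324 + 679 = 4003
Convert 4003 (decimal) → 4003 = 4×1000 + 3 → four thousand three (English words)
four thousand three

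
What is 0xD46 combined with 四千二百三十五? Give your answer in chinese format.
Convert 0xD46 (hexadecimal) → 13×256 + 4×16 + 6 = 3398 (decimal)
Convert 四千二百三十五 (Chinese numeral) → 4×1000 + 2×100 + 3×10 + 5 = 4235 (decimal)
Compute 3398 + 4235 = 7633
Convert 7633 (decimal) → 7633 = 7×1000 + 6×100 + 3×10 + 3 → 七千六百三十三 (Chinese numeral)
七千六百三十三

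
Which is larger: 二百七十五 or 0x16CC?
Convert 二百七十五 (Chinese numeral) → 2×100 + 7×10 + 5 = 275 (decimal)
Convert 0x16CC (hexadecimal) → 1×4096 + 6×256 + 12×16 + 12 = 5836 (decimal)
Compare 275 vs 5836: larger = 5836
5836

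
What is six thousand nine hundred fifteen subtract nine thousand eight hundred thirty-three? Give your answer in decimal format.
Convert six thousand nine hundred fifteen (English words) → 6×1000 + 9×100 + 15 = 6915 (decimal)
Convert nine thousand eight hundred thirty-three (English words) → 9×1000 + 8×100 + 33 = 9833 (decimal)
Compute 6915 - 9833 = -2918
-2918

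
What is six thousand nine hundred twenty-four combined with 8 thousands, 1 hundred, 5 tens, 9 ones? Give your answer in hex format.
Convert six thousand nine hundred twenty-four (English words) → 6×1000 + 9×100 + 24 = 6924 (decimal)
Convert 8 thousands, 1 hundred, 5 tens, 9 ones (place-value notation) → 8×1000 + 1×100 + 5×10 + 9 = 8159 (decimal)
Compute 6924 + 8159 = 15083
Convert 15083 (decimal) → 15083 = 3×4096 + 10×256 + 14×16 + 11 → 0x3AEB (hexadecimal)
0x3AEB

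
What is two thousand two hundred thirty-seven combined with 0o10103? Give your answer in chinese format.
Convert two thousand two hundred thirty-seven (English words) → 2×1000 + 2×100 + 37 = 2237 (decimal)
Convert 0o10103 (octal) → 1×4096 + 1×64 + 3 = 4163 (decimal)
Compute 2237 + 4163 = 6400
Convert 6400 (decimal) → 6400 = 6×1000 + 4×100 → 六千四百 (Chinese numeral)
六千四百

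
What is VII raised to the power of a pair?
Convert VII (Roman numeral) → 5 + 1 + 1 = 7 (decimal)
Convert a pair (colloquial) → 2 (decimal)
Compute 7 ^ 2 = 49
49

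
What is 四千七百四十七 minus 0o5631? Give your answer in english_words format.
Convert 四千七百四十七 (Chinese numeral) → 4×1000 + 7×100 + 4×10 + 7 = 4747 (decimal)
Convert 0o5631 (octal) → 5×512 + 6×64 + 3×8 + 1 = 2969 (decimal)
Compute 4747 - 2969 = 1778
Convert 1778 (decimal) → 1778 = 1×1000 + 7×100 + 78 → one thousand seven hundred seventy-eight (English words)
one thousand seven hundred seventy-eight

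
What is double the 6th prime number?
The 6th prime number = 13
Compute 13 × 2 = 26
26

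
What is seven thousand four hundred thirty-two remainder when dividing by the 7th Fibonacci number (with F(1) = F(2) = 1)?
Convert seven thousand four hundred thirty-two (English words) → 7×1000 + 4×100 + 32 = 7432 (decimal)
Convert the 7th Fibonacci number (with F(1) = F(2) = 1) (Fibonacci index) → 1, 1, 2, 3, 5, 8, 13 → 13 (decimal)
Compute 7432 mod 13 = 9
9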